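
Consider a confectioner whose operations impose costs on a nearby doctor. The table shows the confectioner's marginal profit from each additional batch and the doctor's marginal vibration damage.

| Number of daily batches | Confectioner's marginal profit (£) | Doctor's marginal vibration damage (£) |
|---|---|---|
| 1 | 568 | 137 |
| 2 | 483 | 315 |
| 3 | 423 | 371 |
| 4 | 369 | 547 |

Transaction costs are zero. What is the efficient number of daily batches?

Bargaining reaches the level where marginal profit last exceeds marginal vibration damage.
That holds through level 3 (423 ≥ 371) but not at 4 (369 < 547).

3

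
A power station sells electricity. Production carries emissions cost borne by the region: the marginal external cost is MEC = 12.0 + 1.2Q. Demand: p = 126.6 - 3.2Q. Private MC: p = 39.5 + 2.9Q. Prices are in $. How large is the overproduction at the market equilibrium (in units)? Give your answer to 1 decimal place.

Market equilibrium (private): 39.5 + 2.9Q = 126.6 - 3.2Q → Q_m = 14.2787.
Social marginal cost = private MC + MEC = 51.5 + 4.1Q.
Set SMC = demand: 51.5 + 4.1Q = 126.6 - 3.2Q → Q* = 10.2877.
Gap = |14.2787 − 10.2877| = 3.9910.

4.0 units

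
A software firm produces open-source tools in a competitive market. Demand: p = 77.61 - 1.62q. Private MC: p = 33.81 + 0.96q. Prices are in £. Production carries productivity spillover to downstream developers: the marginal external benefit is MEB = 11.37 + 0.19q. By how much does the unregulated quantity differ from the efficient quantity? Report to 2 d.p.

Market equilibrium (private): 33.81 + 0.96q = 77.61 - 1.62q → q_m = 16.9767.
Social marginal cost = private MC − MEB = 22.44 + 0.77q.
Set SMC = demand: 22.44 + 0.77q = 77.61 - 1.62q → q* = 23.0837.
Gap = |16.9767 − 23.0837| = 6.1070.

6.11 units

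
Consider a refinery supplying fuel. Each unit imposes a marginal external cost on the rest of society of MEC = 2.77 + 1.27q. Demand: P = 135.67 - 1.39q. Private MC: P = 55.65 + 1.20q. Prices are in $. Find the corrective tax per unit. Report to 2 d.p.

tax = $28.19 per unit

Social marginal cost = private MC + MEC = 58.42 + 2.47q.
Set SMC = demand: 58.42 + 2.47q = 135.67 - 1.39q → q* = 20.0130.
The Pigouvian tax equals MEC at q*: 2.77 + 1.27×20.0130 = 28.1865.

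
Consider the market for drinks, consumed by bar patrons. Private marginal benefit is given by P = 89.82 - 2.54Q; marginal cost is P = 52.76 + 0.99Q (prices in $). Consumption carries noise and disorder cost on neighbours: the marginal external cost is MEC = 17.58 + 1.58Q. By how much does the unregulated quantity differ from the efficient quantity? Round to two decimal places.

6.69 units

Market equilibrium (private): 52.76 + 0.99Q = 89.82 - 2.54Q → Q_m = 10.4986.
Social marginal benefit = demand − MEC = 72.24 - 4.12Q.
Set SMB = MC: 72.24 - 4.12Q = 52.76 + 0.99Q → Q* = 3.8121.
Gap = |10.4986 − 3.8121| = 6.6865.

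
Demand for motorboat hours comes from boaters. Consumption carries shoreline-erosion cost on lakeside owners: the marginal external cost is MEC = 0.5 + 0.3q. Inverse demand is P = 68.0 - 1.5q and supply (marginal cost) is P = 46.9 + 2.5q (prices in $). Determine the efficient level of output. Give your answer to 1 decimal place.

Social marginal benefit = demand − MEC = 67.5 - 1.8q.
Set SMB = MC: 67.5 - 1.8q = 46.9 + 2.5q → q* = 4.7907.

q* = 4.8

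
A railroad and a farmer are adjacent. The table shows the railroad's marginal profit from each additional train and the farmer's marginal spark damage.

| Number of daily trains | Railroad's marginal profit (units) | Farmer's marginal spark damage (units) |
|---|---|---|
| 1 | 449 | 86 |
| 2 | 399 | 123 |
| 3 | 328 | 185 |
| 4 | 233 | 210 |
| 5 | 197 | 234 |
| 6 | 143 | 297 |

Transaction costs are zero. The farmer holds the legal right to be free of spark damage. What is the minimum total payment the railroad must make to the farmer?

Efficient level: marginal profit ≥ marginal spark damage through level 4, so k* = 4.
With the farmer holding the right, the railroad must at least compensate total damage at k*: 86 + 123 + 185 + 210 = 604.

604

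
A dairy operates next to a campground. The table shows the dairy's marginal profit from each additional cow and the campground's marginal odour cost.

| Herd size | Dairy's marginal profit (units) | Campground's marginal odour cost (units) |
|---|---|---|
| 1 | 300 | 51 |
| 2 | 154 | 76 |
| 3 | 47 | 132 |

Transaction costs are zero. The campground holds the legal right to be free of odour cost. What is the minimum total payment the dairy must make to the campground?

Efficient level: marginal profit ≥ marginal odour cost through level 2, so k* = 2.
With the campground holding the right, the dairy must at least compensate total damage at k*: 51 + 76 = 127.

127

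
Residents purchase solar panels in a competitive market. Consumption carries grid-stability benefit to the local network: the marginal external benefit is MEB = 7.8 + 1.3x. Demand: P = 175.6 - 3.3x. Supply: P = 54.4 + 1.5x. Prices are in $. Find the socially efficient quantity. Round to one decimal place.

x* = 36.9

Social marginal benefit = demand + MEB = 183.4 - 2.0x.
Set SMB = MC: 183.4 - 2.0x = 54.4 + 1.5x → x* = 36.8571.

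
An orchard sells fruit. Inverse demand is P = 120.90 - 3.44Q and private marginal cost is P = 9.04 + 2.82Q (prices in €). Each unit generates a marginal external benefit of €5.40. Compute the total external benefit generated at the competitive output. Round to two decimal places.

Market equilibrium (private): 9.04 + 2.82Q = 120.90 - 3.44Q → Q_m = 17.8690.
Total external benefit = MEB × Q_m = 5.40 × 17.8690 = 96.4926.

€96.49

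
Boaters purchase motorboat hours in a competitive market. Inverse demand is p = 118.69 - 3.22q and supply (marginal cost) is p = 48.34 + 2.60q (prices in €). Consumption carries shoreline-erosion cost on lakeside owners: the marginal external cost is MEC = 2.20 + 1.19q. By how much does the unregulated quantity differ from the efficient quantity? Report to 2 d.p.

2.37 units

Market equilibrium (private): 48.34 + 2.60q = 118.69 - 3.22q → q_m = 12.0876.
Social marginal benefit = demand − MEC = 116.49 - 4.41q.
Set SMB = MC: 116.49 - 4.41q = 48.34 + 2.60q → q* = 9.7218.
Gap = |12.0876 − 9.7218| = 2.3658.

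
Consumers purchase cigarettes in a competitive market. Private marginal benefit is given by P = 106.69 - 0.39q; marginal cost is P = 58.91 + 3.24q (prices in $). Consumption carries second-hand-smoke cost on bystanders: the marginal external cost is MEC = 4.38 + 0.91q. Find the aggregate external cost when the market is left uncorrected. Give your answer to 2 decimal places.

Market equilibrium (private): 58.91 + 3.24q = 106.69 - 0.39q → q_m = 13.1625.
Total external cost = ∫₀^{q_m} (4.38 + 0.91q) dq = 4.38×13.1625 + ½×0.91×13.1625² = 136.4811.

$136.48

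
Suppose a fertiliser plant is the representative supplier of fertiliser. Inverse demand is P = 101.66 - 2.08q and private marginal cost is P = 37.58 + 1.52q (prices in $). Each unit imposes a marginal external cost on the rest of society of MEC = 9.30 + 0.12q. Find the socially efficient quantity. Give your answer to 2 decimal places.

Social marginal cost = private MC + MEC = 46.88 + 1.64q.
Set SMC = demand: 46.88 + 1.64q = 101.66 - 2.08q → q* = 14.7258.

q* = 14.73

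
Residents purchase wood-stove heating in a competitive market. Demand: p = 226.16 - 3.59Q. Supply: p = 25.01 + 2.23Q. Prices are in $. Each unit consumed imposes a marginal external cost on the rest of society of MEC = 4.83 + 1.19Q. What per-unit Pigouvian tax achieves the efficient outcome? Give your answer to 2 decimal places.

tax = $38.16 per unit

Social marginal benefit = demand − MEC = 221.33 - 4.78Q.
Set SMB = MC: 221.33 - 4.78Q = 25.01 + 2.23Q → Q* = 28.0057.
The Pigouvian tax equals MEC at Q*: 4.83 + 1.19×28.0057 = 38.1568.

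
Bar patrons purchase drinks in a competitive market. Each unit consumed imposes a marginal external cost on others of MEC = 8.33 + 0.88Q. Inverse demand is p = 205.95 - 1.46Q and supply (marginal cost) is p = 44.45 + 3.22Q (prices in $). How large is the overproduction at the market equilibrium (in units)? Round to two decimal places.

Market equilibrium (private): 44.45 + 3.22Q = 205.95 - 1.46Q → Q_m = 34.5085.
Social marginal benefit = demand − MEC = 197.62 - 2.34Q.
Set SMB = MC: 197.62 - 2.34Q = 44.45 + 3.22Q → Q* = 27.5486.
Gap = |34.5085 − 27.5486| = 6.9599.

6.96 units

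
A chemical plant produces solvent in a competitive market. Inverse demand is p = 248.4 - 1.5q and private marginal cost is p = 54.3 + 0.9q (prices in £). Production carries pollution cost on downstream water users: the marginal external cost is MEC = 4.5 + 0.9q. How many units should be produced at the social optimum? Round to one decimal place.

q* = 57.5

Social marginal cost = private MC + MEC = 58.8 + 1.8q.
Set SMC = demand: 58.8 + 1.8q = 248.4 - 1.5q → q* = 57.4545.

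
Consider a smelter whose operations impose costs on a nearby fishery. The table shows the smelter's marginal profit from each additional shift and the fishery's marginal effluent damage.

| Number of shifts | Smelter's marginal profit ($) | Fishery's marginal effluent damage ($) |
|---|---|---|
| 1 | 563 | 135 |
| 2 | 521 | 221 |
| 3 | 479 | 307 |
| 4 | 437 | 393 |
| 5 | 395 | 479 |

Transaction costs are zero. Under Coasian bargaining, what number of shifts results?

Bargaining reaches the level where marginal profit last exceeds marginal effluent damage.
That holds through level 4 (437 ≥ 393) but not at 5 (395 < 479).

4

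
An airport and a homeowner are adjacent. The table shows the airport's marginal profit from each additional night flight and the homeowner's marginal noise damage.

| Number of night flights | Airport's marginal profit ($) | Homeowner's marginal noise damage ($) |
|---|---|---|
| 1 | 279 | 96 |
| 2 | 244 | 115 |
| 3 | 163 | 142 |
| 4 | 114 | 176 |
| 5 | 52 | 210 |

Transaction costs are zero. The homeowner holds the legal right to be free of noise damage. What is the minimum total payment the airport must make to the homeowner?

Efficient level: marginal profit ≥ marginal noise damage through level 3, so k* = 3.
With the homeowner holding the right, the airport must at least compensate total damage at k*: 96 + 115 + 142 = 353.

$353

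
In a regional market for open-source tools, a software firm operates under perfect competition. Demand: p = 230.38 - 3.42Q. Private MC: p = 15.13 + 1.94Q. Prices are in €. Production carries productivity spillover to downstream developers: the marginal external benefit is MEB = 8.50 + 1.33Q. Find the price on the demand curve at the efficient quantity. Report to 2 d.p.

P = €40.50

Social marginal cost = private MC − MEB = 6.63 + 0.61Q.
Set SMC = demand: 6.63 + 0.61Q = 230.38 - 3.42Q → Q* = 55.5211.
Consumer price on the demand curve at Q*: 230.38 − 3.42×55.5211 = 40.4978.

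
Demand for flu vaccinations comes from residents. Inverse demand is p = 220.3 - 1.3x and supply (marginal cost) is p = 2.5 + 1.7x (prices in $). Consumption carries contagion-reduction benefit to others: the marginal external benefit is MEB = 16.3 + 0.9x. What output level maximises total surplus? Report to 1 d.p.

Social marginal benefit = demand + MEB = 236.6 - 0.4x.
Set SMB = MC: 236.6 - 0.4x = 2.5 + 1.7x → x* = 111.4762.

x* = 111.5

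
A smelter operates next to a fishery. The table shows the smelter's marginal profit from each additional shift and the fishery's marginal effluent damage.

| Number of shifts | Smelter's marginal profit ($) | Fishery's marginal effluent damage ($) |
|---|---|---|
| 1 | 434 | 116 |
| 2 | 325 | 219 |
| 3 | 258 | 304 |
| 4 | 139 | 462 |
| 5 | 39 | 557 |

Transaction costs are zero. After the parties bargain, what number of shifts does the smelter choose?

2

Bargaining reaches the level where marginal profit last exceeds marginal effluent damage.
That holds through level 2 (325 ≥ 219) but not at 3 (258 < 304).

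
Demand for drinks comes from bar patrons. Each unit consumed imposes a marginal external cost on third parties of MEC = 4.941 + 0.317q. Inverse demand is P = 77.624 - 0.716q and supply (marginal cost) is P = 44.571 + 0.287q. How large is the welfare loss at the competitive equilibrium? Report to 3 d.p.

DWL = 89.687

Market equilibrium (private): 44.571 + 0.287q = 77.624 - 0.716q → q_m = 32.9541.
Social marginal benefit = demand − MEC = 72.683 - 1.033q.
Set SMB = MC: 72.683 - 1.033q = 44.571 + 0.287q → q* = 21.2970.
The loss is the area between SMB and MC from q* to q_m; with linear curves that's a triangle of height MEC(q_m).
DWL = ½ × 11.6571 × 15.3875 = 89.6868.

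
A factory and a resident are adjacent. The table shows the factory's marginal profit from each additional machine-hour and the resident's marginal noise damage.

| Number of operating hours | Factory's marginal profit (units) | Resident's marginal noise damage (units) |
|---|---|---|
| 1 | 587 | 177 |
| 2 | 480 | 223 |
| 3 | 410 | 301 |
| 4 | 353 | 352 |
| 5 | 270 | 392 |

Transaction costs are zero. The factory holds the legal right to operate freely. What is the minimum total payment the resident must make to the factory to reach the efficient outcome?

Left alone the factory would choose level 5 (marginal profit stays positive).
Efficient level: k* = 4 (marginal profit ≥ marginal noise damage through 4).
The resident must at least cover the factory's forgone profit from cutting 5→4: 270 = 270.

270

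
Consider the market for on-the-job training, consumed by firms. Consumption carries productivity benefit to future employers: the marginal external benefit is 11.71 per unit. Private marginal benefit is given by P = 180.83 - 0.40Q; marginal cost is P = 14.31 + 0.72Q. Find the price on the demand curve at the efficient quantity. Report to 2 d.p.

P = 117.18

Social marginal benefit = demand + MEB = 192.54 - 0.40Q.
Set SMB = MC: 192.54 - 0.40Q = 14.31 + 0.72Q → Q* = 159.1339.
Consumer price on the demand curve at Q*: 180.83 − 0.40×159.1339 = 117.1764.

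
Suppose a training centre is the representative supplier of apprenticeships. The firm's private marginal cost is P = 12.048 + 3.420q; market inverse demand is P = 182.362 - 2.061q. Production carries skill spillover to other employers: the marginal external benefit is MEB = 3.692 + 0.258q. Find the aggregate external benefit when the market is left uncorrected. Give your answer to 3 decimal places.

239.281

Market equilibrium (private): 12.048 + 3.420q = 182.362 - 2.061q → q_m = 31.0735.
Total external benefit = ∫₀^{q_m} (3.692 + 0.258q) dq = 3.692×31.0735 + ½×0.258×31.0735² = 239.2809.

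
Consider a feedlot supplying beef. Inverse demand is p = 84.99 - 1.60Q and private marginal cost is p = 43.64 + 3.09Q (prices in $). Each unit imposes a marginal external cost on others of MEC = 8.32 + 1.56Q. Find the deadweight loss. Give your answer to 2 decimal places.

DWL = $38.98

Market equilibrium (private): 43.64 + 3.09Q = 84.99 - 1.60Q → Q_m = 8.8166.
Social marginal cost = private MC + MEC = 51.96 + 4.65Q.
Set SMC = demand: 51.96 + 4.65Q = 84.99 - 1.60Q → Q* = 5.2848.
Between Q* and Q_m the wedge SMC − demand runs linearly from 0 to MEC(Q_m), so the loss is a triangle.
DWL = ½ × 3.5318 × 22.0739 = 38.9803.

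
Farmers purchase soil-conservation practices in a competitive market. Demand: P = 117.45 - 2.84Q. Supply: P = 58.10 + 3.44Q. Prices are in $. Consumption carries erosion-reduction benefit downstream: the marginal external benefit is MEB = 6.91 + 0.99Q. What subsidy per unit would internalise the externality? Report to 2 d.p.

Social marginal benefit = demand + MEB = 124.36 - 1.85Q.
Set SMB = MC: 124.36 - 1.85Q = 58.10 + 3.44Q → Q* = 12.5255.
The Pigouvian subsidy equals MEB at Q*: 6.91 + 0.99×12.5255 = 19.3102.

subsidy = $19.31 per unit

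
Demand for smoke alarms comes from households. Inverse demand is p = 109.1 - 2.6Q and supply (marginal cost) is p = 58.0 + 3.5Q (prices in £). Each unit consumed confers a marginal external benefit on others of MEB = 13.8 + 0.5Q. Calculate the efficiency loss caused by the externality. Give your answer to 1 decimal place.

Market equilibrium (private): 58.0 + 3.5Q = 109.1 - 2.6Q → Q_m = 8.3770.
Social marginal benefit = demand + MEB = 122.9 - 2.1Q.
Set SMB = MC: 122.9 - 2.1Q = 58.0 + 3.5Q → Q* = 11.5893.
Between Q* and Q_m the wedge SMB − MC runs linearly from 0 to MEB(Q_m), so the loss is a triangle.
DWL = ½ × 3.2123 × 17.9885 = 28.8922.

DWL = £28.9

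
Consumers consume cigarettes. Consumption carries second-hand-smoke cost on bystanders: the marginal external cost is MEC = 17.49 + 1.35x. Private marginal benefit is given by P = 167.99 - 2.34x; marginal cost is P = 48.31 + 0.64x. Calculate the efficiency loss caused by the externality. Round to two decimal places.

DWL = 593.76

Market equilibrium (private): 48.31 + 0.64x = 167.99 - 2.34x → x_m = 40.1611.
Social marginal benefit = demand − MEC = 150.50 - 3.69x.
Set SMB = MC: 150.50 - 3.69x = 48.31 + 0.64x → x* = 23.6005.
Height of the DWL triangle at x_m is MC(x_m) − SMB(x_m) = MEC(x_m) = 71.7074.
DWL = ½ × 16.5606 × 71.7074 = 593.7588.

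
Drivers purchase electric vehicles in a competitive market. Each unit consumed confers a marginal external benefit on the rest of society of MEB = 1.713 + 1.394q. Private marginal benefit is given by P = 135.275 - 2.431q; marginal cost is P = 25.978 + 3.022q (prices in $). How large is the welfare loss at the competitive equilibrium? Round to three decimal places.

Market equilibrium (private): 25.978 + 3.022q = 135.275 - 2.431q → q_m = 20.0435.
Social marginal benefit = demand + MEB = 136.988 - 1.037q.
Set SMB = MC: 136.988 - 1.037q = 25.978 + 3.022q → q* = 27.3491.
Between q* and q_m the wedge SMB − MC runs linearly from 0 to MEB(q_m), so the loss is a triangle.
DWL = ½ × 7.3056 × 29.6536 = 108.3187.

DWL = $108.319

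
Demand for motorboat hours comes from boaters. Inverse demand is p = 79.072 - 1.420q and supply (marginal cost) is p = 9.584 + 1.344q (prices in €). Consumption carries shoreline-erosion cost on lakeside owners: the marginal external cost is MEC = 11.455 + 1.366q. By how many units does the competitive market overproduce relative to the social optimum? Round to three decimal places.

Market equilibrium (private): 9.584 + 1.344q = 79.072 - 1.420q → q_m = 25.1404.
Social marginal benefit = demand − MEC = 67.617 - 2.786q.
Set SMB = MC: 67.617 - 2.786q = 9.584 + 1.344q → q* = 14.0516.
Gap = |25.1404 − 14.0516| = 11.0888.

11.089 units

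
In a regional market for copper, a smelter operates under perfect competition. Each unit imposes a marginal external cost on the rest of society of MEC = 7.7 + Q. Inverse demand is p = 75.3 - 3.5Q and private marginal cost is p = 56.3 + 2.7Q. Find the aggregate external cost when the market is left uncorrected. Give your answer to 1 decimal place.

Market equilibrium (private): 56.3 + 2.7Q = 75.3 - 3.5Q → Q_m = 3.0645.
Total external cost = ∫₀^{Q_m} (7.7 + 1.0Q) dQ = 7.7×3.0645 + ½×1.0×3.0645² = 28.2922.

28.3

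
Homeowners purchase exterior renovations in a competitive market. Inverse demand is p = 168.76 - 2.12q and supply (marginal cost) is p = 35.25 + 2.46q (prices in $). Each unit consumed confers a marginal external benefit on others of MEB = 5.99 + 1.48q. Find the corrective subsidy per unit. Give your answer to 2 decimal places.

subsidy = $72.59 per unit

Social marginal benefit = demand + MEB = 174.75 - 0.64q.
Set SMB = MC: 174.75 - 0.64q = 35.25 + 2.46q → q* = 45.0000.
The Pigouvian subsidy equals MEB at q*: 5.99 + 1.48×45.0000 = 72.5900.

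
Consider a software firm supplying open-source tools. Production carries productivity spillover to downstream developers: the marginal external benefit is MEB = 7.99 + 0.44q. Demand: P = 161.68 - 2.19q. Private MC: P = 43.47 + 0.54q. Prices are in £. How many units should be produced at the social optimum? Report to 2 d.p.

Social marginal cost = private MC − MEB = 35.48 + 0.10q.
Set SMC = demand: 35.48 + 0.10q = 161.68 - 2.19q → q* = 55.1092.

q* = 55.11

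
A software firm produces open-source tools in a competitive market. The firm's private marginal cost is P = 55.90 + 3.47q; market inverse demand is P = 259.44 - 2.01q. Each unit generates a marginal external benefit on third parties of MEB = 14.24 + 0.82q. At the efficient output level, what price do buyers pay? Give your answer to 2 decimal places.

Social marginal cost = private MC − MEB = 41.66 + 2.65q.
Set SMC = demand: 41.66 + 2.65q = 259.44 - 2.01q → q* = 46.7339.
Consumer price on the demand curve at q*: 259.44 − 2.01×46.7339 = 165.5049.

P = 165.50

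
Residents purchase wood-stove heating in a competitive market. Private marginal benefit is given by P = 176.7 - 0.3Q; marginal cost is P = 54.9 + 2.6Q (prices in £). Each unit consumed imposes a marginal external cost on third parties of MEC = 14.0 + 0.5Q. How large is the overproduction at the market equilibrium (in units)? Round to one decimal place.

10.3 units

Market equilibrium (private): 54.9 + 2.6Q = 176.7 - 0.3Q → Q_m = 42.0000.
Social marginal benefit = demand − MEC = 162.7 - 0.8Q.
Set SMB = MC: 162.7 - 0.8Q = 54.9 + 2.6Q → Q* = 31.7059.
Gap = |42.0000 − 31.7059| = 10.2941.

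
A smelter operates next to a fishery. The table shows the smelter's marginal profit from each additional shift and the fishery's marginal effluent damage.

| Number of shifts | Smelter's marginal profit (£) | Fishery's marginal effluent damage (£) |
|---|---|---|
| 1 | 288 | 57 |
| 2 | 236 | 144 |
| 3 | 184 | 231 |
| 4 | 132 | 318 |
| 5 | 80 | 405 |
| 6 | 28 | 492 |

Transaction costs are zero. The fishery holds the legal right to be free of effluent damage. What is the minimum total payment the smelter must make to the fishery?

£201

Efficient level: marginal profit ≥ marginal effluent damage through level 2, so k* = 2.
With the fishery holding the right, the smelter must at least compensate total damage at k*: 57 + 144 = 201.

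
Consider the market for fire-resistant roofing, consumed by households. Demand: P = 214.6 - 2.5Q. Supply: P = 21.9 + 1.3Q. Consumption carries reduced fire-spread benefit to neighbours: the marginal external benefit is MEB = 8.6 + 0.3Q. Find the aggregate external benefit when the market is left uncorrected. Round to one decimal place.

821.8

Market equilibrium (private): 21.9 + 1.3Q = 214.6 - 2.5Q → Q_m = 50.7105.
Total external benefit = ∫₀^{Q_m} (8.6 + 0.3Q) dQ = 8.6×50.7105 + ½×0.3×50.7105² = 821.8435.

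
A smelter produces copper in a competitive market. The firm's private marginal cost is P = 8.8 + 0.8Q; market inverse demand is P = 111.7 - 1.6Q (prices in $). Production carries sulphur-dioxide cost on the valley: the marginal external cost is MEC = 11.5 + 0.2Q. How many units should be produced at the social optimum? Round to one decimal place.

Q* = 35.2

Social marginal cost = private MC + MEC = 20.3 + Q.
Set SMC = demand: 20.3 + Q = 111.7 - 1.6Q → Q* = 35.1538.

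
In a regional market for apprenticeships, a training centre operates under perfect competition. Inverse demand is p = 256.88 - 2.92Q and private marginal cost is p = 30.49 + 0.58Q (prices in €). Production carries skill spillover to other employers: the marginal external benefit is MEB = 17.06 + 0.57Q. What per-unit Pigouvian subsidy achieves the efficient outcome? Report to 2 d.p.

subsidy = €64.42 per unit

Social marginal cost = private MC − MEB = 13.43 + 0.01Q.
Set SMC = demand: 13.43 + 0.01Q = 256.88 - 2.92Q → Q* = 83.0887.
The Pigouvian subsidy equals MEB at Q*: 17.06 + 0.57×83.0887 = 64.4206.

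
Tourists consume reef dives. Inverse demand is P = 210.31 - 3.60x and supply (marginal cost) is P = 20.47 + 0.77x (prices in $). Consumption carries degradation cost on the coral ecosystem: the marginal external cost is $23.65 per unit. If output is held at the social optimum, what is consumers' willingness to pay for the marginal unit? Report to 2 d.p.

P = $73.40

Social marginal benefit = demand − MEC = 186.66 - 3.60x.
Set SMB = MC: 186.66 - 3.60x = 20.47 + 0.77x → x* = 38.0297.
Consumer price on the demand curve at x*: 210.31 − 3.60×38.0297 = 73.4031.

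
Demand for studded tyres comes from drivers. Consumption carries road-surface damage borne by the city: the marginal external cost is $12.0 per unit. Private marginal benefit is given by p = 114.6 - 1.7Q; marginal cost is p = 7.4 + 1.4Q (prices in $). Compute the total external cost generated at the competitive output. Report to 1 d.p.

Market equilibrium (private): 7.4 + 1.4Q = 114.6 - 1.7Q → Q_m = 34.5806.
Total external cost = MEC × Q_m = 12.0 × 34.5806 = 414.9672.

$415.0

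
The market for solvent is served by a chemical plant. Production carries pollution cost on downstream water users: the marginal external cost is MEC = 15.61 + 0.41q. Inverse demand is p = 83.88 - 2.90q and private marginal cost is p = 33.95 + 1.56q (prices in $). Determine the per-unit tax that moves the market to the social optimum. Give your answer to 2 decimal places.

Social marginal cost = private MC + MEC = 49.56 + 1.97q.
Set SMC = demand: 49.56 + 1.97q = 83.88 - 2.90q → q* = 7.0472.
The Pigouvian tax equals MEC at q*: 15.61 + 0.41×7.0472 = 18.4994.

tax = $18.50 per unit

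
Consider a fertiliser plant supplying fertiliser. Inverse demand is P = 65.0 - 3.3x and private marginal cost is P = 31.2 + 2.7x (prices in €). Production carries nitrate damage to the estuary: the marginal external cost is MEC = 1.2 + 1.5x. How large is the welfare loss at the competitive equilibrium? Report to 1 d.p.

DWL = €6.2

Market equilibrium (private): 31.2 + 2.7x = 65.0 - 3.3x → x_m = 5.6333.
Social marginal cost = private MC + MEC = 32.4 + 4.2x.
Set SMC = demand: 32.4 + 4.2x = 65.0 - 3.3x → x* = 4.3467.
Height of the DWL triangle at x_m is SMC(x_m) − demand(x_m) = MEC(x_m) = 9.6500.
DWL = ½ × 1.2866 × 9.6500 = 6.2078.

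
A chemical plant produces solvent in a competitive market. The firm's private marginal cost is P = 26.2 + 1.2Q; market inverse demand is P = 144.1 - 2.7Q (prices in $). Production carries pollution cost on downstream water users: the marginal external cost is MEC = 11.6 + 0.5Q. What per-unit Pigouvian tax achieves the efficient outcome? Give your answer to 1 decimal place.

tax = $23.7 per unit

Social marginal cost = private MC + MEC = 37.8 + 1.7Q.
Set SMC = demand: 37.8 + 1.7Q = 144.1 - 2.7Q → Q* = 24.1591.
The Pigouvian tax equals MEC at Q*: 11.6 + 0.5×24.1591 = 23.6796.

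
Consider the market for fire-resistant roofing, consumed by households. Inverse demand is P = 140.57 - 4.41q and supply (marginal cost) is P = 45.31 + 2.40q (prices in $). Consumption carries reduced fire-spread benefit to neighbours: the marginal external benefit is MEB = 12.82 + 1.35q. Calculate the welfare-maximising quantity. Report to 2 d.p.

q* = 19.79

Social marginal benefit = demand + MEB = 153.39 - 3.06q.
Set SMB = MC: 153.39 - 3.06q = 45.31 + 2.40q → q* = 19.7949.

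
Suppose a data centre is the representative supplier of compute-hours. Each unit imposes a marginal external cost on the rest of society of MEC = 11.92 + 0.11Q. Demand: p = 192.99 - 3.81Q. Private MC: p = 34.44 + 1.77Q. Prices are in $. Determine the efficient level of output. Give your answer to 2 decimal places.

Q* = 25.77

Social marginal cost = private MC + MEC = 46.36 + 1.88Q.
Set SMC = demand: 46.36 + 1.88Q = 192.99 - 3.81Q → Q* = 25.7698.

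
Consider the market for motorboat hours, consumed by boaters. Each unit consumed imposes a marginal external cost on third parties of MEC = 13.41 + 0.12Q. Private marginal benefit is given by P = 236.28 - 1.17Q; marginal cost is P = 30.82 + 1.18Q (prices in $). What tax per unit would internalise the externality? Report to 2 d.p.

Social marginal benefit = demand − MEC = 222.87 - 1.29Q.
Set SMB = MC: 222.87 - 1.29Q = 30.82 + 1.18Q → Q* = 77.7530.
The Pigouvian tax equals MEC at Q*: 13.41 + 0.12×77.7530 = 22.7404.

tax = $22.74 per unit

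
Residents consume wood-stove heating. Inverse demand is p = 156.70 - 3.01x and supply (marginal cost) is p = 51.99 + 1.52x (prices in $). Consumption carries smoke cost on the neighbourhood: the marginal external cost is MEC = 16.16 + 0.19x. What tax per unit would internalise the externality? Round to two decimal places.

tax = $19.72 per unit

Social marginal benefit = demand − MEC = 140.54 - 3.20x.
Set SMB = MC: 140.54 - 3.20x = 51.99 + 1.52x → x* = 18.7606.
The Pigouvian tax equals MEC at x*: 16.16 + 0.19×18.7606 = 19.7245.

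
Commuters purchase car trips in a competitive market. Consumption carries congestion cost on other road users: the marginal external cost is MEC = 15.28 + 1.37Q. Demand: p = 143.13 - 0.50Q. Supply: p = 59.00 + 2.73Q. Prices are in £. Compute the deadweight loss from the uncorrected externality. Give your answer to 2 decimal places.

Market equilibrium (private): 59.00 + 2.73Q = 143.13 - 0.50Q → Q_m = 26.0464.
Social marginal benefit = demand − MEC = 127.85 - 1.87Q.
Set SMB = MC: 127.85 - 1.87Q = 59.00 + 2.73Q → Q* = 14.9674.
Between Q* and Q_m the wedge MC − SMB runs linearly from 0 to MEC(Q_m), so the loss is a triangle.
DWL = ½ × 11.0790 × 50.9636 = 282.3129.

DWL = £282.31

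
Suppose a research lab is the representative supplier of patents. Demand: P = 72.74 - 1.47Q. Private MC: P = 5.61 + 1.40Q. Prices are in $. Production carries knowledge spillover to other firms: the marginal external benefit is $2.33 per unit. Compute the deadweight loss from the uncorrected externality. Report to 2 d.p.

Market equilibrium (private): 5.61 + 1.40Q = 72.74 - 1.47Q → Q_m = 23.3902.
Social marginal cost = private MC − MEB = 3.28 + 1.40Q.
Set SMC = demand: 3.28 + 1.40Q = 72.74 - 1.47Q → Q* = 24.2021.
Between Q* and Q_m the wedge demand − SMC runs linearly from 0 to MEB(Q_m), so the loss is a triangle.
DWL = ½ × 0.8119 × 2.3300 = 0.9459.

DWL = $0.95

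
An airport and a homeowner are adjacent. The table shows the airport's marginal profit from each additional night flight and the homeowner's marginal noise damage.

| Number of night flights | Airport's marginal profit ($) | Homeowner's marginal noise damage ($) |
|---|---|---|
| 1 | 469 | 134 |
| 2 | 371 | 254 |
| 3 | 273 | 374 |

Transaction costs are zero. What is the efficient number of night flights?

2

Bargaining reaches the level where marginal profit last exceeds marginal noise damage.
That holds through level 2 (371 ≥ 254) but not at 3 (273 < 374).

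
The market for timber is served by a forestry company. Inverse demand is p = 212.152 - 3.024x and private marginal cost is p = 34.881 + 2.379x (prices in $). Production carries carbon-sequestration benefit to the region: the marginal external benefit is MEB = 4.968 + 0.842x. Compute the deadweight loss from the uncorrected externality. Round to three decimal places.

Market equilibrium (private): 34.881 + 2.379x = 212.152 - 3.024x → x_m = 32.8097.
Social marginal cost = private MC − MEB = 29.913 + 1.537x.
Set SMC = demand: 29.913 + 1.537x = 212.152 - 3.024x → x* = 39.9559.
Between x* and x_m the wedge demand − SMC runs linearly from 0 to MEB(x_m), so the loss is a triangle.
DWL = ½ × 7.1462 × 32.5938 = 116.4609.

DWL = $116.461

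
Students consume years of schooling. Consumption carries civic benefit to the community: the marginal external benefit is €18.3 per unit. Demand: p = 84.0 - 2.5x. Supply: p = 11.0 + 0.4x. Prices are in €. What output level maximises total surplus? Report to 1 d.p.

Social marginal benefit = demand + MEB = 102.3 - 2.5x.
Set SMB = MC: 102.3 - 2.5x = 11.0 + 0.4x → x* = 31.4828.

x* = 31.5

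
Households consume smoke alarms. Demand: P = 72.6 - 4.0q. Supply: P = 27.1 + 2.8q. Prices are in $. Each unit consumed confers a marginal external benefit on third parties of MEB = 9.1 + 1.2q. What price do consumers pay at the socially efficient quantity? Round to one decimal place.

Social marginal benefit = demand + MEB = 81.7 - 2.8q.
Set SMB = MC: 81.7 - 2.8q = 27.1 + 2.8q → q* = 9.7500.
Consumer price on the demand curve at q*: 72.6 − 4.0×9.7500 = 33.6000.

P = $33.6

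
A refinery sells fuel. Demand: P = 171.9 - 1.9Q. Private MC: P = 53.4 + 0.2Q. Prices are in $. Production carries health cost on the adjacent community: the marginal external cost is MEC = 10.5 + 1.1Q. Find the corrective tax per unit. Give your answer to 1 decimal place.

Social marginal cost = private MC + MEC = 63.9 + 1.3Q.
Set SMC = demand: 63.9 + 1.3Q = 171.9 - 1.9Q → Q* = 33.7500.
The Pigouvian tax equals MEC at Q*: 10.5 + 1.1×33.7500 = 47.6250.

tax = $47.6 per unit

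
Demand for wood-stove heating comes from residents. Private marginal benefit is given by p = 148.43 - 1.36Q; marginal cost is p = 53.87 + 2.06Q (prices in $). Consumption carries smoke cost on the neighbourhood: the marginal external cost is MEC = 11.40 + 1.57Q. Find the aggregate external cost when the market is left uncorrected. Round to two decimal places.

Market equilibrium (private): 53.87 + 2.06Q = 148.43 - 1.36Q → Q_m = 27.6491.
Total external cost = ∫₀^{Q_m} (11.40 + 1.57Q) dQ = 11.40×27.6491 + ½×1.57×27.6491² = 915.3108.

$915.31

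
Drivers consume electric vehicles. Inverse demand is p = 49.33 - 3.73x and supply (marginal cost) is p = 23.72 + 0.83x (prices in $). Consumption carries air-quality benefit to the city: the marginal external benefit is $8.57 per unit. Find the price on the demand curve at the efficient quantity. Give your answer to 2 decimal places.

P = $21.37

Social marginal benefit = demand + MEB = 57.90 - 3.73x.
Set SMB = MC: 57.90 - 3.73x = 23.72 + 0.83x → x* = 7.4956.
Consumer price on the demand curve at x*: 49.33 − 3.73×7.4956 = 21.3714.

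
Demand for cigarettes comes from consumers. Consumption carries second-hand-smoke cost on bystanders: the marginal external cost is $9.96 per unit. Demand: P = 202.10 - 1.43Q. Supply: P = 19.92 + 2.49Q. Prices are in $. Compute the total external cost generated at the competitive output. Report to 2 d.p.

$462.89

Market equilibrium (private): 19.92 + 2.49Q = 202.10 - 1.43Q → Q_m = 46.4745.
Total external cost = MEC × Q_m = 9.96 × 46.4745 = 462.8860.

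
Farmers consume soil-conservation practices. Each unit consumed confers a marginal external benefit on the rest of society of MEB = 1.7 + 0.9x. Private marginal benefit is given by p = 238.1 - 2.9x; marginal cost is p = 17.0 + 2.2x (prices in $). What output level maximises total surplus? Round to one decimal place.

x* = 53.0

Social marginal benefit = demand + MEB = 239.8 - 2.0x.
Set SMB = MC: 239.8 - 2.0x = 17.0 + 2.2x → x* = 53.0476.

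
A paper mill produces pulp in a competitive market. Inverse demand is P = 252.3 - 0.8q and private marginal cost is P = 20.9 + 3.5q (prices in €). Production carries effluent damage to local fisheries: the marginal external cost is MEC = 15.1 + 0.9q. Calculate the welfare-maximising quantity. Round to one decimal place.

q* = 41.6

Social marginal cost = private MC + MEC = 36.0 + 4.4q.
Set SMC = demand: 36.0 + 4.4q = 252.3 - 0.8q → q* = 41.5962.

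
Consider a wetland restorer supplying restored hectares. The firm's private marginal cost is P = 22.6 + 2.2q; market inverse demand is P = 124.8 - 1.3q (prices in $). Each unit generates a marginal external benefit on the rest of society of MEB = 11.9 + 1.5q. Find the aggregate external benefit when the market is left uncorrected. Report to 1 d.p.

$987.0

Market equilibrium (private): 22.6 + 2.2q = 124.8 - 1.3q → q_m = 29.2000.
Total external benefit = ∫₀^{q_m} (11.9 + 1.5q) dq = 11.9×29.2000 + ½×1.5×29.2000² = 986.9600.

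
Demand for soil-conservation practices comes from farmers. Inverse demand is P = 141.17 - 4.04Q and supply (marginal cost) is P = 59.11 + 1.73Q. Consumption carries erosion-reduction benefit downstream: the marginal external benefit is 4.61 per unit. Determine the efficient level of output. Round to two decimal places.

Social marginal benefit = demand + MEB = 145.78 - 4.04Q.
Set SMB = MC: 145.78 - 4.04Q = 59.11 + 1.73Q → Q* = 15.0208.

Q* = 15.02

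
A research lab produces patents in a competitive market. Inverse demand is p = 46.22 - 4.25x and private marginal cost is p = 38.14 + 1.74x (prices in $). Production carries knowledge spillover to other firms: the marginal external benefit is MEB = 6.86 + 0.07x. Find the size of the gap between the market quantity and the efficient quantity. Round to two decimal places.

Market equilibrium (private): 38.14 + 1.74x = 46.22 - 4.25x → x_m = 1.3489.
Social marginal cost = private MC − MEB = 31.28 + 1.67x.
Set SMC = demand: 31.28 + 1.67x = 46.22 - 4.25x → x* = 2.5236.
Gap = |1.3489 − 2.5236| = 1.1747.

1.17 units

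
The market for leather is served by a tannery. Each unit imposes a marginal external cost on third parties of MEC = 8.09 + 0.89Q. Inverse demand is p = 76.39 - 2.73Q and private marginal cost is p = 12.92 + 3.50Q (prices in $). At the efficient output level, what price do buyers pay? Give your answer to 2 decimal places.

P = $55.16

Social marginal cost = private MC + MEC = 21.01 + 4.39Q.
Set SMC = demand: 21.01 + 4.39Q = 76.39 - 2.73Q → Q* = 7.7781.
Consumer price on the demand curve at Q*: 76.39 − 2.73×7.7781 = 55.1558.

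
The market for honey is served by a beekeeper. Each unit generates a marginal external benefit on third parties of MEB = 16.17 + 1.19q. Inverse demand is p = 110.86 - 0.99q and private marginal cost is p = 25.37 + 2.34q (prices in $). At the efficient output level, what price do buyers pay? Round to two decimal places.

P = $63.83

Social marginal cost = private MC − MEB = 9.20 + 1.15q.
Set SMC = demand: 9.20 + 1.15q = 110.86 - 0.99q → q* = 47.5047.
Consumer price on the demand curve at q*: 110.86 − 0.99×47.5047 = 63.8303.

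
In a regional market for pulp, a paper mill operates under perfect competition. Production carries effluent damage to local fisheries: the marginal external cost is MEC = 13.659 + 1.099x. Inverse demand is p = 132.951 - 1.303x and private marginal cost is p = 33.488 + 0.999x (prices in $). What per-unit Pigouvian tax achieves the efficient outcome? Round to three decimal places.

tax = $41.386 per unit

Social marginal cost = private MC + MEC = 47.147 + 2.098x.
Set SMC = demand: 47.147 + 2.098x = 132.951 - 1.303x → x* = 25.2291.
The Pigouvian tax equals MEC at x*: 13.659 + 1.099×25.2291 = 41.3858.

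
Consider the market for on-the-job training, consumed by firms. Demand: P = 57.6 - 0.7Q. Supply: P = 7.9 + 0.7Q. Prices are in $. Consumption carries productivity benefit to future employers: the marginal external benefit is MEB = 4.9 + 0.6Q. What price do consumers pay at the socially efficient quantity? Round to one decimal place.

P = $9.8

Social marginal benefit = demand + MEB = 62.5 - 0.1Q.
Set SMB = MC: 62.5 - 0.1Q = 7.9 + 0.7Q → Q* = 68.2500.
Consumer price on the demand curve at Q*: 57.6 − 0.7×68.2500 = 9.8250.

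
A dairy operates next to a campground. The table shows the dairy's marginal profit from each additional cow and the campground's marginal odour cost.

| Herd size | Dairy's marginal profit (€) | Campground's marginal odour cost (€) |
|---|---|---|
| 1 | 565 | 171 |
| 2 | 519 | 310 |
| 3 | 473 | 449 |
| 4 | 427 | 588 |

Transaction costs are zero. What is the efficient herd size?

3

Bargaining reaches the level where marginal profit last exceeds marginal odour cost.
That holds through level 3 (473 ≥ 449) but not at 4 (427 < 588).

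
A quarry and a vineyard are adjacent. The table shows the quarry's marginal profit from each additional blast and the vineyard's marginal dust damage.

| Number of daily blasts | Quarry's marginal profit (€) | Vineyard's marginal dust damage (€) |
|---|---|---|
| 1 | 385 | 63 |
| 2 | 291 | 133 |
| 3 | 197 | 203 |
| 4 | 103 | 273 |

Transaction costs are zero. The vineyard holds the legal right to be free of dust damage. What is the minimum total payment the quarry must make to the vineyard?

Efficient level: marginal profit ≥ marginal dust damage through level 2, so k* = 2.
With the vineyard holding the right, the quarry must at least compensate total damage at k*: 63 + 133 = 196.

€196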